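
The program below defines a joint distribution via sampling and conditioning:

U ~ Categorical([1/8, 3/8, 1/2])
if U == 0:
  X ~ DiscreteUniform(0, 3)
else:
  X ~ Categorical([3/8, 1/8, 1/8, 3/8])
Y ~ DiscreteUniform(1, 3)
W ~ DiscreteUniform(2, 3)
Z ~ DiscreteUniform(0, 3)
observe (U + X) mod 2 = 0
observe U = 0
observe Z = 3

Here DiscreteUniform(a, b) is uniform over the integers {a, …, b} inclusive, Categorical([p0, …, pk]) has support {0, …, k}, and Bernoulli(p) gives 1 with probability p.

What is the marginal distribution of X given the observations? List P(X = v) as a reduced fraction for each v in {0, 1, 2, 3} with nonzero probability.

Enumerate traces; 12 have nonzero weight after conditioning:
  (U=0, X=0, Y=1, W=2, Z=3) weight 1/768
  (U=0, X=0, Y=1, W=3, Z=3) weight 1/768
  (U=0, X=0, Y=2, W=2, Z=3) weight 1/768
  (U=0, X=0, Y=2, W=3, Z=3) weight 1/768
  (U=0, X=0, Y=3, W=2, Z=3) weight 1/768
  (U=0, X=0, Y=3, W=3, Z=3) weight 1/768
  (U=0, X=2, Y=1, W=2, Z=3) weight 1/768
  (U=0, X=2, Y=1, W=3, Z=3) weight 1/768
  … 4 more
Group by X:
  weight(X=0) = 1/128
  weight(X=2) = 1/128
Total weight = 1/128 + 1/128 = 1/64
P(X=0 | obs) = 1/128 / 1/64 = 1/2
P(X=2 | obs) = 1/128 / 1/64 = 1/2

P(X=0) = 1/2, P(X=2) = 1/2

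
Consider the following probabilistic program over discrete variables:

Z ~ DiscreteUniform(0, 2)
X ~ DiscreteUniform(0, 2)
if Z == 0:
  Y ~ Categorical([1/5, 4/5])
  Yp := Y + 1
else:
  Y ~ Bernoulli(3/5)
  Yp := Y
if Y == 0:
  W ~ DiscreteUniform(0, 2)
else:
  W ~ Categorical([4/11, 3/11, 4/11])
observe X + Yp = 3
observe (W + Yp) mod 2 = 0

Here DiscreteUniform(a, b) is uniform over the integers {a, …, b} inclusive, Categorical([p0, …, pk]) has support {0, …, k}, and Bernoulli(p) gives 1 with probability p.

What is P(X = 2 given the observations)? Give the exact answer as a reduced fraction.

P(X = 2 | obs) = 65/161

Enumerate traces; 5 have nonzero weight after conditioning:
  (Z=0, X=1, Y=1, W=0) weight 16/495
  (Z=0, X=1, Y=1, W=2) weight 16/495
  (Z=0, X=2, Y=0, W=1) weight 1/135
  (Z=1, X=2, Y=1, W=1) weight 1/55
  (Z=2, X=2, Y=1, W=1) weight 1/55
Group by X:
  weight(X=1) = 32/495
  weight(X=2) = 13/297
Total weight = 32/495 + 13/297 = 161/1485
P(X=1 | obs) = 32/495 / 161/1485 = 96/161
P(X=2 | obs) = 13/297 / 161/1485 = 65/161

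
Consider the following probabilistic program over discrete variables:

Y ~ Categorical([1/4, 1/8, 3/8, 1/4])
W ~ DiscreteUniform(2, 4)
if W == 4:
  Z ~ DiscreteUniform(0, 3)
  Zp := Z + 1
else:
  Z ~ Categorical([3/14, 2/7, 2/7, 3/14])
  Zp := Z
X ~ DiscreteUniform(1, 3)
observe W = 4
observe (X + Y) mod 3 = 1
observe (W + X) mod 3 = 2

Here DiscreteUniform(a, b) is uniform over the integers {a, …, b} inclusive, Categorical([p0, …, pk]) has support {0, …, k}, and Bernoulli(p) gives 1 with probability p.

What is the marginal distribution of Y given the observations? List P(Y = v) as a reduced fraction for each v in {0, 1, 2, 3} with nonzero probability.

P(Y=0) = 1/2, P(Y=3) = 1/2

Enumerate traces; 8 have nonzero weight after conditioning:
  (Y=0, W=4, Z=0, X=1) weight 1/144
  (Y=0, W=4, Z=1, X=1) weight 1/144
  (Y=0, W=4, Z=2, X=1) weight 1/144
  (Y=0, W=4, Z=3, X=1) weight 1/144
  (Y=3, W=4, Z=0, X=1) weight 1/144
  (Y=3, W=4, Z=1, X=1) weight 1/144
  (Y=3, W=4, Z=2, X=1) weight 1/144
  (Y=3, W=4, Z=3, X=1) weight 1/144
Group by Y:
  weight(Y=0) = 1/36
  weight(Y=3) = 1/36
Total weight = 1/36 + 1/36 = 1/18
P(Y=0 | obs) = 1/36 / 1/18 = 1/2
P(Y=3 | obs) = 1/36 / 1/18 = 1/2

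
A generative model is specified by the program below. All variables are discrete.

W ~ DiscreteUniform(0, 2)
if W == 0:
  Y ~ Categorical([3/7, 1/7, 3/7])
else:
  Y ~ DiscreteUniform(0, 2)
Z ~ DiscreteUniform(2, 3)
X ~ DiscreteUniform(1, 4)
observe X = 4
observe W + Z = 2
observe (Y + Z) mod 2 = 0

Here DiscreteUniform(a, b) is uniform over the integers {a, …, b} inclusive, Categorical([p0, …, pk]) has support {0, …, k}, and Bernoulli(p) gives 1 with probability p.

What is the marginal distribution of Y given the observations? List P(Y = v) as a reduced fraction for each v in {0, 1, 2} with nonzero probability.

P(Y=0) = 1/2, P(Y=2) = 1/2

Enumerate traces; 2 have nonzero weight after conditioning:
  (W=0, Y=0, Z=2, X=4) weight 1/56
  (W=0, Y=2, Z=2, X=4) weight 1/56
Group by Y:
  weight(Y=0) = 1/56
  weight(Y=2) = 1/56
Total weight = 1/56 + 1/56 = 1/28
P(Y=0 | obs) = 1/56 / 1/28 = 1/2
P(Y=2 | obs) = 1/56 / 1/28 = 1/2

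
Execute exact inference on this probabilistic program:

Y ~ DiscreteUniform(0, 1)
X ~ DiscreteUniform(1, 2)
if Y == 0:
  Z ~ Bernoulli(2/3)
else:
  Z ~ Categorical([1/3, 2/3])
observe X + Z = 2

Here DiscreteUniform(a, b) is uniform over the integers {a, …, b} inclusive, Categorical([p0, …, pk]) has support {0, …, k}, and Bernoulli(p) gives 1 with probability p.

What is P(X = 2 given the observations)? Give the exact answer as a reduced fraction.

Enumerate traces; 4 have nonzero weight after conditioning:
  (Y=0, X=1, Z=1) weight 1/6
  (Y=0, X=2, Z=0) weight 1/12
  (Y=1, X=1, Z=1) weight 1/6
  (Y=1, X=2, Z=0) weight 1/12
Group by X:
  weight(X=1) = 1/3
  weight(X=2) = 1/6
Total weight = 1/3 + 1/6 = 1/2
P(X=1 | obs) = 1/3 / 1/2 = 2/3
P(X=2 | obs) = 1/6 / 1/2 = 1/3

P(X = 2 | obs) = 1/3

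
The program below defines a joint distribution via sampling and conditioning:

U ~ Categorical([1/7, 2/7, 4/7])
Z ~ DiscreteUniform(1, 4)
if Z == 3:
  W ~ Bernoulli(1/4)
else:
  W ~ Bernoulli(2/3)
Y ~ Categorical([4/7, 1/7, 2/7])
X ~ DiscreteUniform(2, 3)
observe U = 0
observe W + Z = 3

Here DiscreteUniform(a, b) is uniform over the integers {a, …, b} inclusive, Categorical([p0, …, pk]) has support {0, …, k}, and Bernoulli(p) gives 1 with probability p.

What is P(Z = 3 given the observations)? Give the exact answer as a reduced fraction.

P(Z = 3 | obs) = 9/17

Enumerate traces; 12 have nonzero weight after conditioning:
  (U=0, Z=2, W=1, Y=0, X=2) weight 1/147
  (U=0, Z=2, W=1, Y=0, X=3) weight 1/147
  (U=0, Z=2, W=1, Y=1, X=2) weight 1/588
  (U=0, Z=2, W=1, Y=1, X=3) weight 1/588
  (U=0, Z=2, W=1, Y=2, X=2) weight 1/294
  (U=0, Z=2, W=1, Y=2, X=3) weight 1/294
  (U=0, Z=3, W=0, Y=0, X=2) weight 3/392
  (U=0, Z=3, W=0, Y=0, X=3) weight 3/392
  … 4 more
Group by Z:
  weight(Z=2) = 1/42
  weight(Z=3) = 3/112
Total weight = 1/42 + 3/112 = 17/336
P(Z=2 | obs) = 1/42 / 17/336 = 8/17
P(Z=3 | obs) = 3/112 / 17/336 = 9/17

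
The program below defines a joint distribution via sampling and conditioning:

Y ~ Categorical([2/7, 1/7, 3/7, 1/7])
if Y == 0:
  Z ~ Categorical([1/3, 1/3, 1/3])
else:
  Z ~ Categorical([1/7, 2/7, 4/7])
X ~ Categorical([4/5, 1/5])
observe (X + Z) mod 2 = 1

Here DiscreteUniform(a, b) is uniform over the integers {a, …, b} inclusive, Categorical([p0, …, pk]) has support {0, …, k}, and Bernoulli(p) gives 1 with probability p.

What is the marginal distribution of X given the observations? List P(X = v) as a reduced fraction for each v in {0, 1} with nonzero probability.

P(X=0) = 176/279, P(X=1) = 103/279

Enumerate traces; 12 have nonzero weight after conditioning:
  (Y=0, Z=0, X=1) weight 2/105
  (Y=0, Z=1, X=0) weight 8/105
  (Y=0, Z=2, X=1) weight 2/105
  (Y=1, Z=0, X=1) weight 1/245
  (Y=1, Z=1, X=0) weight 8/245
  (Y=1, Z=2, X=1) weight 4/245
  (Y=2, Z=0, X=1) weight 3/245
  (Y=2, Z=1, X=0) weight 24/245
  … 4 more
Group by X:
  weight(X=0) = 176/735
  weight(X=1) = 103/735
Total weight = 176/735 + 103/735 = 93/245
P(X=0 | obs) = 176/735 / 93/245 = 176/279
P(X=1 | obs) = 103/735 / 93/245 = 103/279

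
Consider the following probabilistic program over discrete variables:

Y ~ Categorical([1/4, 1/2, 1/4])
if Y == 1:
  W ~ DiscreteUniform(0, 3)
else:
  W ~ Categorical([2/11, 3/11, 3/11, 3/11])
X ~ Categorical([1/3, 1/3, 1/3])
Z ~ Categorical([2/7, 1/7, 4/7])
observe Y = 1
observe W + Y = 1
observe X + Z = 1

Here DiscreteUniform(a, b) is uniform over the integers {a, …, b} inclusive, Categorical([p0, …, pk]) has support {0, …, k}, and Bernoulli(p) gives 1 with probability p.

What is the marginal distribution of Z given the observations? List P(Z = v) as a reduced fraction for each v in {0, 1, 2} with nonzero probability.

P(Z=0) = 2/3, P(Z=1) = 1/3

Enumerate traces; 2 have nonzero weight after conditioning:
  (Y=1, W=0, X=0, Z=1) weight 1/168
  (Y=1, W=0, X=1, Z=0) weight 1/84
Group by Z:
  weight(Z=0) = 1/84
  weight(Z=1) = 1/168
Total weight = 1/84 + 1/168 = 1/56
P(Z=0 | obs) = 1/84 / 1/56 = 2/3
P(Z=1 | obs) = 1/168 / 1/56 = 1/3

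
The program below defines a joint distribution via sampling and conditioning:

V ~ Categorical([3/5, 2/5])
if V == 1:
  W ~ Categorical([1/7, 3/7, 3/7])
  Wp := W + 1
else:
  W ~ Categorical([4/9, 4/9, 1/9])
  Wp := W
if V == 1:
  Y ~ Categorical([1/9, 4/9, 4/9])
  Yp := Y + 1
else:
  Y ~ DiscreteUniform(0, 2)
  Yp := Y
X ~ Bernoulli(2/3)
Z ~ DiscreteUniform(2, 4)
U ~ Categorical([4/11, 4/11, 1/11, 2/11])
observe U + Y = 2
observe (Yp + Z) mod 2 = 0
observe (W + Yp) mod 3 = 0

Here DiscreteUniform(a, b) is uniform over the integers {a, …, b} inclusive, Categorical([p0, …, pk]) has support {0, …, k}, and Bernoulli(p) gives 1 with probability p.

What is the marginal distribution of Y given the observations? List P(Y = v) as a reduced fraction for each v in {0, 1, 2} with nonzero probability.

P(Y=0) = 31/269, P(Y=1) = 110/269, P(Y=2) = 128/269

Enumerate traces; 18 have nonzero weight after conditioning:
  (V=0, W=0, Y=0, X=0, Z=2, U=2) weight 4/4455
  (V=0, W=0, Y=0, X=0, Z=4, U=2) weight 4/4455
  (V=0, W=0, Y=0, X=1, Z=2, U=2) weight 8/4455
  (V=0, W=0, Y=0, X=1, Z=4, U=2) weight 8/4455
  (V=0, W=1, Y=2, X=0, Z=2, U=0) weight 16/4455
  (V=0, W=1, Y=2, X=0, Z=4, U=0) weight 16/4455
  (V=0, W=1, Y=2, X=1, Z=2, U=0) weight 32/4455
  (V=0, W=1, Y=2, X=1, Z=4, U=0) weight 32/4455
  (V=0, W=2, Y=1, X=0, Z=3, U=1) weight 4/4455
  … 9 more
Group by Y:
  weight(Y=0) = 62/10395
  weight(Y=1) = 4/189
  weight(Y=2) = 256/10395
Total weight = 62/10395 + 4/189 + 256/10395 = 538/10395
P(Y=0 | obs) = 62/10395 / 538/10395 = 31/269
P(Y=1 | obs) = 4/189 / 538/10395 = 110/269
P(Y=2 | obs) = 256/10395 / 538/10395 = 128/269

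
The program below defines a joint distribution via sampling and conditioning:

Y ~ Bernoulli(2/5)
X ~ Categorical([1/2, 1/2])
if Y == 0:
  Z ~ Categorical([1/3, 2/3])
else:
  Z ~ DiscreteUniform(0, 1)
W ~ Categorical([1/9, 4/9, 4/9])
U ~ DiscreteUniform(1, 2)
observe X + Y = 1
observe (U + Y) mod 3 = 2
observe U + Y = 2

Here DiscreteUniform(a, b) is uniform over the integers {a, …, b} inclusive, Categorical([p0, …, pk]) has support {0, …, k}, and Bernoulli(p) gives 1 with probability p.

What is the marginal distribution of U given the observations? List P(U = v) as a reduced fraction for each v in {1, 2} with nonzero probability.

P(U=1) = 2/5, P(U=2) = 3/5

Enumerate traces; 12 have nonzero weight after conditioning:
  (Y=0, X=1, Z=0, W=0, U=2) weight 1/180
  (Y=0, X=1, Z=0, W=1, U=2) weight 1/45
  (Y=0, X=1, Z=0, W=2, U=2) weight 1/45
  (Y=0, X=1, Z=1, W=0, U=2) weight 1/90
  (Y=0, X=1, Z=1, W=1, U=2) weight 2/45
  (Y=0, X=1, Z=1, W=2, U=2) weight 2/45
  (Y=1, X=0, Z=0, W=0, U=1) weight 1/180
  (Y=1, X=0, Z=0, W=1, U=1) weight 1/45
  … 4 more
Group by U:
  weight(U=1) = 1/10
  weight(U=2) = 3/20
Total weight = 1/10 + 3/20 = 1/4
P(U=1 | obs) = 1/10 / 1/4 = 2/5
P(U=2 | obs) = 3/20 / 1/4 = 3/5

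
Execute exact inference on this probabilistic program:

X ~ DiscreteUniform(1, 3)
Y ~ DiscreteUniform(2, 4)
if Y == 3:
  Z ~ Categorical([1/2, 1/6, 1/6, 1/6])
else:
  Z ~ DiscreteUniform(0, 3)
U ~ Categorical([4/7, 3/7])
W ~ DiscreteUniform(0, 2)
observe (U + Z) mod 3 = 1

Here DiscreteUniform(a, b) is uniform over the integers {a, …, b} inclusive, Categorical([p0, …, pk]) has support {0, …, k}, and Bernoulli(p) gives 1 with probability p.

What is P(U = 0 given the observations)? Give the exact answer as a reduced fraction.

P(U = 0 | obs) = 8/23

Enumerate traces; 81 have nonzero weight after conditioning:
  (X=1, Y=2, Z=0, U=1, W=0) weight 1/252
  (X=1, Y=2, Z=0, U=1, W=1) weight 1/252
  (X=1, Y=2, Z=0, U=1, W=2) weight 1/252
  (X=1, Y=2, Z=1, U=0, W=0) weight 1/189
  (X=1, Y=2, Z=1, U=0, W=1) weight 1/189
  (X=1, Y=2, Z=1, U=0, W=2) weight 1/189
  (X=1, Y=2, Z=3, U=1, W=0) weight 1/252
  (X=1, Y=2, Z=3, U=1, W=1) weight 1/252
  … 73 more
Group by U:
  weight(U=0) = 8/63
  weight(U=1) = 5/21
Total weight = 8/63 + 5/21 = 23/63
P(U=0 | obs) = 8/63 / 23/63 = 8/23
P(U=1 | obs) = 5/21 / 23/63 = 15/23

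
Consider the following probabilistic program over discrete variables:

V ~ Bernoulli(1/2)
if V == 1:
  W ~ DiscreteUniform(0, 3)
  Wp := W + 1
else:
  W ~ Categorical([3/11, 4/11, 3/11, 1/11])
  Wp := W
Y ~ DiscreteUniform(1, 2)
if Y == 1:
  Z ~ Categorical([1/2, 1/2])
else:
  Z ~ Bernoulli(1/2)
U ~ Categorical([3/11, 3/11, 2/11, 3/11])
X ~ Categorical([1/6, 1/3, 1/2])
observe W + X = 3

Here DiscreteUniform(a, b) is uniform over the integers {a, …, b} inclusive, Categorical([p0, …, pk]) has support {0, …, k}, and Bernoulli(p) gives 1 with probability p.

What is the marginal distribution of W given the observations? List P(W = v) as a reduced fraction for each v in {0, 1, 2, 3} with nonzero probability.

Enumerate traces; 96 have nonzero weight after conditioning:
  (V=0, W=1, Y=1, Z=0, U=0, X=2) weight 3/484
  (V=0, W=1, Y=1, Z=0, U=1, X=2) weight 3/484
  (V=0, W=1, Y=1, Z=0, U=2, X=2) weight 1/242
  (V=0, W=1, Y=1, Z=0, U=3, X=2) weight 3/484
  (V=0, W=1, Y=1, Z=1, U=0, X=2) weight 3/484
  (V=0, W=1, Y=1, Z=1, U=1, X=2) weight 3/484
  (V=0, W=1, Y=1, Z=1, U=2, X=2) weight 1/242
  (V=0, W=1, Y=1, Z=1, U=3, X=2) weight 3/484
  (V=0, W=2, Y=1, Z=0, U=0, X=1) weight 3/968
  (V=0, W=3, Y=1, Z=0, U=0, X=0) weight 1/1936
  … 86 more
Group by W:
  weight(W=1) = 27/176
  weight(W=2) = 23/264
  weight(W=3) = 5/176
Total weight = 27/176 + 23/264 + 5/176 = 71/264
P(W=1 | obs) = 27/176 / 71/264 = 81/142
P(W=2 | obs) = 23/264 / 71/264 = 23/71
P(W=3 | obs) = 5/176 / 71/264 = 15/142

P(W=1) = 81/142, P(W=2) = 23/71, P(W=3) = 15/142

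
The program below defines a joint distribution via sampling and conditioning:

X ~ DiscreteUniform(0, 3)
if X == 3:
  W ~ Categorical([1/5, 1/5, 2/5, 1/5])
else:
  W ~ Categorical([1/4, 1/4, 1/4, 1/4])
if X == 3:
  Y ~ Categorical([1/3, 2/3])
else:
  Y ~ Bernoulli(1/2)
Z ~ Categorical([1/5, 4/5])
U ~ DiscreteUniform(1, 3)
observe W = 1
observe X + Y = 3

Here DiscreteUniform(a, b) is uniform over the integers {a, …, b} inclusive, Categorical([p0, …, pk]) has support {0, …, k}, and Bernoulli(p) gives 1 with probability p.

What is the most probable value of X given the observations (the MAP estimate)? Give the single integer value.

argmax_v P(X = v | obs) = 2

Enumerate traces; 12 have nonzero weight after conditioning:
  (X=2, W=1, Y=1, Z=0, U=1) weight 1/480
  (X=2, W=1, Y=1, Z=0, U=2) weight 1/480
  (X=2, W=1, Y=1, Z=0, U=3) weight 1/480
  (X=2, W=1, Y=1, Z=1, U=1) weight 1/120
  (X=2, W=1, Y=1, Z=1, U=2) weight 1/120
  (X=2, W=1, Y=1, Z=1, U=3) weight 1/120
  (X=3, W=1, Y=0, Z=0, U=1) weight 1/900
  (X=3, W=1, Y=0, Z=0, U=2) weight 1/900
  … 4 more
Group by X:
  weight(X=2) = 1/32
  weight(X=3) = 1/60
Total weight = 1/32 + 1/60 = 23/480
P(X=2 | obs) = 1/32 / 23/480 = 15/23
P(X=3 | obs) = 1/60 / 23/480 = 8/23
argmax = 2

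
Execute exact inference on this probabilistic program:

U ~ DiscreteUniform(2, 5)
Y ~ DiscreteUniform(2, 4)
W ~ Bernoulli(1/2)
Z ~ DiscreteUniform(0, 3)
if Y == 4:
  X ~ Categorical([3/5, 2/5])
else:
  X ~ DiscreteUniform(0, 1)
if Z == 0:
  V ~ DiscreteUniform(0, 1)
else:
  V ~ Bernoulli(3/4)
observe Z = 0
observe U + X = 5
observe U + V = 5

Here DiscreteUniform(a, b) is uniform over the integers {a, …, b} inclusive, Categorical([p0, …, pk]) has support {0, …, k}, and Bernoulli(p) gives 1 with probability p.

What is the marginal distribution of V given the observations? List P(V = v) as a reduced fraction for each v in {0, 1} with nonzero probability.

P(V=0) = 8/15, P(V=1) = 7/15

Enumerate traces; 12 have nonzero weight after conditioning:
  (U=4, Y=2, W=0, Z=0, X=1, V=1) weight 1/384
  (U=4, Y=2, W=1, Z=0, X=1, V=1) weight 1/384
  (U=4, Y=3, W=0, Z=0, X=1, V=1) weight 1/384
  (U=4, Y=3, W=1, Z=0, X=1, V=1) weight 1/384
  (U=4, Y=4, W=0, Z=0, X=1, V=1) weight 1/480
  (U=4, Y=4, W=1, Z=0, X=1, V=1) weight 1/480
  (U=5, Y=2, W=0, Z=0, X=0, V=0) weight 1/384
  (U=5, Y=2, W=1, Z=0, X=0, V=0) weight 1/384
  … 4 more
Group by V:
  weight(V=0) = 1/60
  weight(V=1) = 7/480
Total weight = 1/60 + 7/480 = 1/32
P(V=0 | obs) = 1/60 / 1/32 = 8/15
P(V=1 | obs) = 7/480 / 1/32 = 7/15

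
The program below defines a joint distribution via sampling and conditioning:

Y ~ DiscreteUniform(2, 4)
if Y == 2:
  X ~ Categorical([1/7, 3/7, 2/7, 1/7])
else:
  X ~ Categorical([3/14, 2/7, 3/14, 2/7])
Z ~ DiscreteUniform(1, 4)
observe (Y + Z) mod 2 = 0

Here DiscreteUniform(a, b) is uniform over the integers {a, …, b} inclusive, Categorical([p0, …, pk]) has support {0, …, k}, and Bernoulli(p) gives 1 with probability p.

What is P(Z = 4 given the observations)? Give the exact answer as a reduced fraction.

Enumerate traces; 24 have nonzero weight after conditioning:
  (Y=2, X=0, Z=2) weight 1/84
  (Y=2, X=0, Z=4) weight 1/84
  (Y=2, X=1, Z=2) weight 1/28
  (Y=2, X=1, Z=4) weight 1/28
  (Y=2, X=2, Z=2) weight 1/42
  (Y=2, X=2, Z=4) weight 1/42
  (Y=2, X=3, Z=2) weight 1/84
  (Y=2, X=3, Z=4) weight 1/84
  (Y=3, X=0, Z=1) weight 1/56
  (Y=3, X=0, Z=3) weight 1/56
  … 14 more
Group by Z:
  weight(Z=1) = 1/12
  weight(Z=2) = 1/6
  weight(Z=3) = 1/12
  weight(Z=4) = 1/6
Total weight = 1/12 + 1/6 + 1/12 + 1/6 = 1/2
P(Z=1 | obs) = 1/12 / 1/2 = 1/6
P(Z=2 | obs) = 1/6 / 1/2 = 1/3
P(Z=3 | obs) = 1/12 / 1/2 = 1/6
P(Z=4 | obs) = 1/6 / 1/2 = 1/3

P(Z = 4 | obs) = 1/3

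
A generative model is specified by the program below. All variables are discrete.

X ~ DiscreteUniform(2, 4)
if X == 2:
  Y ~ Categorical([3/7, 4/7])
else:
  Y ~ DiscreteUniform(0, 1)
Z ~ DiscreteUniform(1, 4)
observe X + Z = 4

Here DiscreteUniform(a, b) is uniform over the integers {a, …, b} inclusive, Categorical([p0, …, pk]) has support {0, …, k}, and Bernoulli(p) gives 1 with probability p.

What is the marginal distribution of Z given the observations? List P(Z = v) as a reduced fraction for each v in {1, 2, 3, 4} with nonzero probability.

P(Z=1) = 1/2, P(Z=2) = 1/2

Enumerate traces; 4 have nonzero weight after conditioning:
  (X=2, Y=0, Z=2) weight 1/28
  (X=2, Y=1, Z=2) weight 1/21
  (X=3, Y=0, Z=1) weight 1/24
  (X=3, Y=1, Z=1) weight 1/24
Group by Z:
  weight(Z=1) = 1/12
  weight(Z=2) = 1/12
Total weight = 1/12 + 1/12 = 1/6
P(Z=1 | obs) = 1/12 / 1/6 = 1/2
P(Z=2 | obs) = 1/12 / 1/6 = 1/2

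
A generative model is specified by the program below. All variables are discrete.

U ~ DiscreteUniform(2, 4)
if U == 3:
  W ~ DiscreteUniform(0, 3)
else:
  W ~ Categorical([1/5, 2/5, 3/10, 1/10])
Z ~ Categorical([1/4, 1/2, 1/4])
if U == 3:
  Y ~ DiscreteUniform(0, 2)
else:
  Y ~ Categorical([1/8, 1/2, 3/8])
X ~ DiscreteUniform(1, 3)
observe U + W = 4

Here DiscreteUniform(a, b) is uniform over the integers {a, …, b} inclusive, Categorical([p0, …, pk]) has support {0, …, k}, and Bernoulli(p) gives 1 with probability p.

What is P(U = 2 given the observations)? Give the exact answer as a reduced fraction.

Enumerate traces; 81 have nonzero weight after conditioning:
  (U=2, W=2, Z=0, Y=0, X=1) weight 1/960
  (U=2, W=2, Z=0, Y=0, X=2) weight 1/960
  (U=2, W=2, Z=0, Y=0, X=3) weight 1/960
  (U=2, W=2, Z=0, Y=1, X=1) weight 1/240
  (U=2, W=2, Z=0, Y=1, X=2) weight 1/240
  (U=2, W=2, Z=0, Y=1, X=3) weight 1/240
  (U=2, W=2, Z=0, Y=2, X=1) weight 1/320
  (U=2, W=2, Z=0, Y=2, X=2) weight 1/320
  (U=3, W=1, Z=0, Y=0, X=1) weight 1/432
  (U=4, W=0, Z=0, Y=0, X=1) weight 1/1440
  … 71 more
Group by U:
  weight(U=2) = 1/10
  weight(U=3) = 1/12
  weight(U=4) = 1/15
Total weight = 1/10 + 1/12 + 1/15 = 1/4
P(U=2 | obs) = 1/10 / 1/4 = 2/5
P(U=3 | obs) = 1/12 / 1/4 = 1/3
P(U=4 | obs) = 1/15 / 1/4 = 4/15

P(U = 2 | obs) = 2/5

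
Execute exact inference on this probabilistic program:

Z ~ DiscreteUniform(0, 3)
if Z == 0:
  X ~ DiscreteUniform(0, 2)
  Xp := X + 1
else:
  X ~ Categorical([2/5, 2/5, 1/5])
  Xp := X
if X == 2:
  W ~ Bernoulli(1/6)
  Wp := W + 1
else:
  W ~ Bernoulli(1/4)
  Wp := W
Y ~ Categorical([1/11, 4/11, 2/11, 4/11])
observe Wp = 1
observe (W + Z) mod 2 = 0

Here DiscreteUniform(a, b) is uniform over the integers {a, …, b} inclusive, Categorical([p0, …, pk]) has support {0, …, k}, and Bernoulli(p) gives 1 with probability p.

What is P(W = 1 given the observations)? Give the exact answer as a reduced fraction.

P(W = 1 | obs) = 9/19

Enumerate traces; 24 have nonzero weight after conditioning:
  (Z=0, X=2, W=0, Y=0) weight 5/792
  (Z=0, X=2, W=0, Y=1) weight 5/198
  (Z=0, X=2, W=0, Y=2) weight 5/396
  (Z=0, X=2, W=0, Y=3) weight 5/198
  (Z=1, X=0, W=1, Y=0) weight 1/440
  (Z=1, X=0, W=1, Y=1) weight 1/110
  (Z=1, X=0, W=1, Y=2) weight 1/220
  (Z=1, X=0, W=1, Y=3) weight 1/110
  … 16 more
Group by W:
  weight(W=0) = 1/9
  weight(W=1) = 1/10
Total weight = 1/9 + 1/10 = 19/90
P(W=0 | obs) = 1/9 / 19/90 = 10/19
P(W=1 | obs) = 1/10 / 19/90 = 9/19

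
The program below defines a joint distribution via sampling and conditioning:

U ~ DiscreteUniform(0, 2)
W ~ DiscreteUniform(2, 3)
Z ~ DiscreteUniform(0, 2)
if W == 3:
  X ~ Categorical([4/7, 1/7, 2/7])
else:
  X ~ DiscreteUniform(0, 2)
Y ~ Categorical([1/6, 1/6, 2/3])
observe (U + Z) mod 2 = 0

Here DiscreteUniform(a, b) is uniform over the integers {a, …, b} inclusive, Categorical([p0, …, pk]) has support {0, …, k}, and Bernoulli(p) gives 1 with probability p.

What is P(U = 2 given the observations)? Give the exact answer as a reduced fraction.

P(U = 2 | obs) = 2/5

Enumerate traces; 90 have nonzero weight after conditioning:
  (U=0, W=2, Z=0, X=0, Y=0) weight 1/324
  (U=0, W=2, Z=0, X=0, Y=1) weight 1/324
  (U=0, W=2, Z=0, X=0, Y=2) weight 1/81
  (U=0, W=2, Z=0, X=1, Y=0) weight 1/324
  (U=0, W=2, Z=0, X=1, Y=1) weight 1/324
  (U=0, W=2, Z=0, X=1, Y=2) weight 1/81
  (U=0, W=2, Z=0, X=2, Y=0) weight 1/324
  (U=0, W=2, Z=0, X=2, Y=1) weight 1/324
  (U=1, W=2, Z=1, X=0, Y=0) weight 1/324
  (U=2, W=2, Z=0, X=0, Y=0) weight 1/324
  … 80 more
Group by U:
  weight(U=0) = 2/9
  weight(U=1) = 1/9
  weight(U=2) = 2/9
Total weight = 2/9 + 1/9 + 2/9 = 5/9
P(U=0 | obs) = 2/9 / 5/9 = 2/5
P(U=1 | obs) = 1/9 / 5/9 = 1/5
P(U=2 | obs) = 2/9 / 5/9 = 2/5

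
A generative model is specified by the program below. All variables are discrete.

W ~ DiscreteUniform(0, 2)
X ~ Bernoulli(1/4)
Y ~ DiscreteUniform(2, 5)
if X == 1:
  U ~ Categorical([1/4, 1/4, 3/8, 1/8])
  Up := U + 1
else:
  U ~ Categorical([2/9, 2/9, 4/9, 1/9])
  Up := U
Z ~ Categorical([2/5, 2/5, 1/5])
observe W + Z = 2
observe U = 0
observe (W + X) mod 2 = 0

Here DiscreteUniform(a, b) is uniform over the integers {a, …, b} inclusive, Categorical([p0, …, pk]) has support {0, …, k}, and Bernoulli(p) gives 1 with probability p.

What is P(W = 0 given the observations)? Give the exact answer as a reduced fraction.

Enumerate traces; 12 have nonzero weight after conditioning:
  (W=0, X=0, Y=2, U=0, Z=2) weight 1/360
  (W=0, X=0, Y=3, U=0, Z=2) weight 1/360
  (W=0, X=0, Y=4, U=0, Z=2) weight 1/360
  (W=0, X=0, Y=5, U=0, Z=2) weight 1/360
  (W=1, X=1, Y=2, U=0, Z=1) weight 1/480
  (W=1, X=1, Y=3, U=0, Z=1) weight 1/480
  (W=1, X=1, Y=4, U=0, Z=1) weight 1/480
  (W=1, X=1, Y=5, U=0, Z=1) weight 1/480
  (W=2, X=0, Y=2, U=0, Z=0) weight 1/180
  … 3 more
Group by W:
  weight(W=0) = 1/90
  weight(W=1) = 1/120
  weight(W=2) = 1/45
Total weight = 1/90 + 1/120 + 1/45 = 1/24
P(W=0 | obs) = 1/90 / 1/24 = 4/15
P(W=1 | obs) = 1/120 / 1/24 = 1/5
P(W=2 | obs) = 1/45 / 1/24 = 8/15

P(W = 0 | obs) = 4/15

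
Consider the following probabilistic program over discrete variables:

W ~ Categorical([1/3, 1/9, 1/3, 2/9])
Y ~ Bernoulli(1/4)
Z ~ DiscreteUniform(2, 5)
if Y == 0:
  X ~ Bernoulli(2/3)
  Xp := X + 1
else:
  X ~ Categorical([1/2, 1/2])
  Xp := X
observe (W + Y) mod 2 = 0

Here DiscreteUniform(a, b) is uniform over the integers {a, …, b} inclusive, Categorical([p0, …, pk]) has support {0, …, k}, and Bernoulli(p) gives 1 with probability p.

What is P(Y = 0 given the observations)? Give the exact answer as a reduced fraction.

P(Y = 0 | obs) = 6/7

Enumerate traces; 32 have nonzero weight after conditioning:
  (W=0, Y=0, Z=2, X=0) weight 1/48
  (W=0, Y=0, Z=2, X=1) weight 1/24
  (W=0, Y=0, Z=3, X=0) weight 1/48
  (W=0, Y=0, Z=3, X=1) weight 1/24
  (W=0, Y=0, Z=4, X=0) weight 1/48
  (W=0, Y=0, Z=4, X=1) weight 1/24
  (W=0, Y=0, Z=5, X=0) weight 1/48
  (W=0, Y=0, Z=5, X=1) weight 1/24
  (W=1, Y=1, Z=2, X=0) weight 1/288
  … 23 more
Group by Y:
  weight(Y=0) = 1/2
  weight(Y=1) = 1/12
Total weight = 1/2 + 1/12 = 7/12
P(Y=0 | obs) = 1/2 / 7/12 = 6/7
P(Y=1 | obs) = 1/12 / 7/12 = 1/7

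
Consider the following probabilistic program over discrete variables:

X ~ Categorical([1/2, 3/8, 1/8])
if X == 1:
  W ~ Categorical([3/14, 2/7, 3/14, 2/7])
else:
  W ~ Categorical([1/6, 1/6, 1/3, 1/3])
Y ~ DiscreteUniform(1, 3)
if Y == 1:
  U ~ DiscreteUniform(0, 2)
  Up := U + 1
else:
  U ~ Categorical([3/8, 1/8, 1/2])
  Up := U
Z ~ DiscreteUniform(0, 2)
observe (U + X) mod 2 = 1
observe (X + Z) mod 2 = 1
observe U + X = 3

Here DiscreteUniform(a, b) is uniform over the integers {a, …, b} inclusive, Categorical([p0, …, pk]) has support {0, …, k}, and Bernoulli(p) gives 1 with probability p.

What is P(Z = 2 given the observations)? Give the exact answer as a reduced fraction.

P(Z = 2 | obs) = 48/103

Enumerate traces; 36 have nonzero weight after conditioning:
  (X=1, W=0, Y=1, U=2, Z=0) weight 1/336
  (X=1, W=0, Y=1, U=2, Z=2) weight 1/336
  (X=1, W=0, Y=2, U=2, Z=0) weight 1/224
  (X=1, W=0, Y=2, U=2, Z=2) weight 1/224
  (X=1, W=0, Y=3, U=2, Z=0) weight 1/224
  (X=1, W=0, Y=3, U=2, Z=2) weight 1/224
  (X=1, W=1, Y=1, U=2, Z=0) weight 1/252
  (X=1, W=1, Y=1, U=2, Z=2) weight 1/252
  (X=2, W=0, Y=1, U=1, Z=1) weight 1/1296
  … 27 more
Group by Z:
  weight(Z=0) = 1/18
  weight(Z=1) = 7/864
  weight(Z=2) = 1/18
Total weight = 1/18 + 7/864 + 1/18 = 103/864
P(Z=0 | obs) = 1/18 / 103/864 = 48/103
P(Z=1 | obs) = 7/864 / 103/864 = 7/103
P(Z=2 | obs) = 1/18 / 103/864 = 48/103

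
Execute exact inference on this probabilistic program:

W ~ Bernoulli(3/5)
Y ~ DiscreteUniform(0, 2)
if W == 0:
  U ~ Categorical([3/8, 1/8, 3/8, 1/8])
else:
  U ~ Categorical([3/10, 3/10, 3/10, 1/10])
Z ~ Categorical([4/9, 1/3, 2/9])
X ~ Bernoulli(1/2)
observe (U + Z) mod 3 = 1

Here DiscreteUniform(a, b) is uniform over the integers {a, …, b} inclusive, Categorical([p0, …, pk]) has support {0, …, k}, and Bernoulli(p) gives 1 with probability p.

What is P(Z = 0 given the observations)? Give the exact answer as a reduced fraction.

P(Z = 0 | obs) = 46/145

Enumerate traces; 48 have nonzero weight after conditioning:
  (W=0, Y=0, U=0, Z=1, X=0) weight 1/120
  (W=0, Y=0, U=0, Z=1, X=1) weight 1/120
  (W=0, Y=0, U=1, Z=0, X=0) weight 1/270
  (W=0, Y=0, U=1, Z=0, X=1) weight 1/270
  (W=0, Y=0, U=2, Z=2, X=0) weight 1/180
  (W=0, Y=0, U=2, Z=2, X=1) weight 1/180
  (W=0, Y=0, U=3, Z=1, X=0) weight 1/360
  (W=0, Y=0, U=3, Z=1, X=1) weight 1/360
  … 40 more
Group by Z:
  weight(Z=0) = 23/225
  weight(Z=1) = 11/75
  weight(Z=2) = 11/150
Total weight = 23/225 + 11/75 + 11/150 = 29/90
P(Z=0 | obs) = 23/225 / 29/90 = 46/145
P(Z=1 | obs) = 11/75 / 29/90 = 66/145
P(Z=2 | obs) = 11/150 / 29/90 = 33/145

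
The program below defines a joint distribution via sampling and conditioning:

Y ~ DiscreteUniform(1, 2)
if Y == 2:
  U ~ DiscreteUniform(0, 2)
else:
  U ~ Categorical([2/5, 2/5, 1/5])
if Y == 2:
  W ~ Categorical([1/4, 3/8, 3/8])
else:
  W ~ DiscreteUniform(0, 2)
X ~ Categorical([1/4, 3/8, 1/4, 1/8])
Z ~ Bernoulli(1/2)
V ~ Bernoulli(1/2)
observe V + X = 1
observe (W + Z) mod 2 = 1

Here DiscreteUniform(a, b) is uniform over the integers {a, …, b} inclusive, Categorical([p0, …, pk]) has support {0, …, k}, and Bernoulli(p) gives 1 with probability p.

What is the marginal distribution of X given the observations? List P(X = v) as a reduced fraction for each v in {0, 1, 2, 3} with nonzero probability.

P(X=0) = 2/5, P(X=1) = 3/5

Enumerate traces; 36 have nonzero weight after conditioning:
  (Y=1, U=0, W=0, X=0, Z=1, V=1) weight 1/240
  (Y=1, U=0, W=0, X=1, Z=1, V=0) weight 1/160
  (Y=1, U=0, W=1, X=0, Z=0, V=1) weight 1/240
  (Y=1, U=0, W=1, X=1, Z=0, V=0) weight 1/160
  (Y=1, U=0, W=2, X=0, Z=1, V=1) weight 1/240
  (Y=1, U=0, W=2, X=1, Z=1, V=0) weight 1/160
  (Y=1, U=1, W=0, X=0, Z=1, V=1) weight 1/240
  (Y=1, U=1, W=0, X=1, Z=1, V=0) weight 1/160
  … 28 more
Group by X:
  weight(X=0) = 1/16
  weight(X=1) = 3/32
Total weight = 1/16 + 3/32 = 5/32
P(X=0 | obs) = 1/16 / 5/32 = 2/5
P(X=1 | obs) = 3/32 / 5/32 = 3/5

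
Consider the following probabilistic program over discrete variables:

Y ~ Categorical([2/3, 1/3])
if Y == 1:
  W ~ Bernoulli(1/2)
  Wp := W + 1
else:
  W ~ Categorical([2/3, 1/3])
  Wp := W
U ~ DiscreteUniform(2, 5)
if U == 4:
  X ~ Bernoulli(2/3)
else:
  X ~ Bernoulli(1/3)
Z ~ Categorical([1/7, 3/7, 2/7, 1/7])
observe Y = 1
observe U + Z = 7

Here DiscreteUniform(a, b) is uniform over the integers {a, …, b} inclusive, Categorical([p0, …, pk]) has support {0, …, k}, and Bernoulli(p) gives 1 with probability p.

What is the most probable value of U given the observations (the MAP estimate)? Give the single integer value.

argmax_v P(U = v | obs) = 5

Enumerate traces; 8 have nonzero weight after conditioning:
  (Y=1, W=0, U=4, X=0, Z=3) weight 1/504
  (Y=1, W=0, U=4, X=1, Z=3) weight 1/252
  (Y=1, W=0, U=5, X=0, Z=2) weight 1/126
  (Y=1, W=0, U=5, X=1, Z=2) weight 1/252
  (Y=1, W=1, U=4, X=0, Z=3) weight 1/504
  (Y=1, W=1, U=4, X=1, Z=3) weight 1/252
  (Y=1, W=1, U=5, X=0, Z=2) weight 1/126
  (Y=1, W=1, U=5, X=1, Z=2) weight 1/252
Group by U:
  weight(U=4) = 1/84
  weight(U=5) = 1/42
Total weight = 1/84 + 1/42 = 1/28
P(U=4 | obs) = 1/84 / 1/28 = 1/3
P(U=5 | obs) = 1/42 / 1/28 = 2/3
argmax = 5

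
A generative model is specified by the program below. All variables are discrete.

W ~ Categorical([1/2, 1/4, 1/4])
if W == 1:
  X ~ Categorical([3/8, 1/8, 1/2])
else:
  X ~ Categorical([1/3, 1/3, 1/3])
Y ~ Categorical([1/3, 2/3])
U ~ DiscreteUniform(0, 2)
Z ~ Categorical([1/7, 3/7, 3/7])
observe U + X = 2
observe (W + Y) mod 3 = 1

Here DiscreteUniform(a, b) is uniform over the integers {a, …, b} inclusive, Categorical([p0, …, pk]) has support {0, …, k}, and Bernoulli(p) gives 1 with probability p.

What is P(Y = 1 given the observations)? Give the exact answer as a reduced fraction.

Enumerate traces; 18 have nonzero weight after conditioning:
  (W=0, X=0, Y=1, U=2, Z=0) weight 1/189
  (W=0, X=0, Y=1, U=2, Z=1) weight 1/63
  (W=0, X=0, Y=1, U=2, Z=2) weight 1/63
  (W=0, X=1, Y=1, U=1, Z=0) weight 1/189
  (W=0, X=1, Y=1, U=1, Z=1) weight 1/63
  (W=0, X=1, Y=1, U=1, Z=2) weight 1/63
  (W=0, X=2, Y=1, U=0, Z=0) weight 1/189
  (W=0, X=2, Y=1, U=0, Z=1) weight 1/63
  (W=1, X=0, Y=0, U=2, Z=0) weight 1/672
  … 9 more
Group by Y:
  weight(Y=0) = 1/36
  weight(Y=1) = 1/9
Total weight = 1/36 + 1/9 = 5/36
P(Y=0 | obs) = 1/36 / 5/36 = 1/5
P(Y=1 | obs) = 1/9 / 5/36 = 4/5

P(Y = 1 | obs) = 4/5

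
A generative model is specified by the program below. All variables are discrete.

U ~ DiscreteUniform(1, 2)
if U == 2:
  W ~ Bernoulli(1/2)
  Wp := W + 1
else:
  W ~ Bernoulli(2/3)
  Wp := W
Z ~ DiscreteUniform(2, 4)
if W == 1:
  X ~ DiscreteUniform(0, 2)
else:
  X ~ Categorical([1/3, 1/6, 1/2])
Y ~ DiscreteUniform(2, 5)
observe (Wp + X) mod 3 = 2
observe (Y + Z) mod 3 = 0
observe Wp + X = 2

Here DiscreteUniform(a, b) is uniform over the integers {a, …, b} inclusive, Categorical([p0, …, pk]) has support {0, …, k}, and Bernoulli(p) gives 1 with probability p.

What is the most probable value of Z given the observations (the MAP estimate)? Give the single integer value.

argmax_v P(Z = v | obs) = 4

Enumerate traces; 16 have nonzero weight after conditioning:
  (U=1, W=0, Z=2, X=2, Y=4) weight 1/144
  (U=1, W=0, Z=3, X=2, Y=3) weight 1/144
  (U=1, W=0, Z=4, X=2, Y=2) weight 1/144
  (U=1, W=0, Z=4, X=2, Y=5) weight 1/144
  (U=1, W=1, Z=2, X=1, Y=4) weight 1/108
  (U=1, W=1, Z=3, X=1, Y=3) weight 1/108
  (U=1, W=1, Z=4, X=1, Y=2) weight 1/108
  (U=1, W=1, Z=4, X=1, Y=5) weight 1/108
  … 8 more
Group by Z:
  weight(Z=2) = 23/864
  weight(Z=3) = 23/864
  weight(Z=4) = 23/432
Total weight = 23/864 + 23/864 + 23/432 = 23/216
P(Z=2 | obs) = 23/864 / 23/216 = 1/4
P(Z=3 | obs) = 23/864 / 23/216 = 1/4
P(Z=4 | obs) = 23/432 / 23/216 = 1/2
argmax = 4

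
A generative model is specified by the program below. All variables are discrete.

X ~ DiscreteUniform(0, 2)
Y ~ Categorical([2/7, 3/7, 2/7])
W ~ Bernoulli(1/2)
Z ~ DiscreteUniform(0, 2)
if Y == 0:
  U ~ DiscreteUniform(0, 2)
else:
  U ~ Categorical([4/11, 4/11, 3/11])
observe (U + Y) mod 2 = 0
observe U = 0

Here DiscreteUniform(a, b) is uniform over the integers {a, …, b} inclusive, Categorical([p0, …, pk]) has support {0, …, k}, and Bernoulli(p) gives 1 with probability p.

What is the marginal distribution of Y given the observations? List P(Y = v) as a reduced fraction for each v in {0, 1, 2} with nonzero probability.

P(Y=0) = 11/23, P(Y=2) = 12/23

Enumerate traces; 36 have nonzero weight after conditioning:
  (X=0, Y=0, W=0, Z=0, U=0) weight 1/189
  (X=0, Y=0, W=0, Z=1, U=0) weight 1/189
  (X=0, Y=0, W=0, Z=2, U=0) weight 1/189
  (X=0, Y=0, W=1, Z=0, U=0) weight 1/189
  (X=0, Y=0, W=1, Z=1, U=0) weight 1/189
  (X=0, Y=0, W=1, Z=2, U=0) weight 1/189
  (X=0, Y=2, W=0, Z=0, U=0) weight 4/693
  (X=0, Y=2, W=0, Z=1, U=0) weight 4/693
  … 28 more
Group by Y:
  weight(Y=0) = 2/21
  weight(Y=2) = 8/77
Total weight = 2/21 + 8/77 = 46/231
P(Y=0 | obs) = 2/21 / 46/231 = 11/23
P(Y=2 | obs) = 8/77 / 46/231 = 12/23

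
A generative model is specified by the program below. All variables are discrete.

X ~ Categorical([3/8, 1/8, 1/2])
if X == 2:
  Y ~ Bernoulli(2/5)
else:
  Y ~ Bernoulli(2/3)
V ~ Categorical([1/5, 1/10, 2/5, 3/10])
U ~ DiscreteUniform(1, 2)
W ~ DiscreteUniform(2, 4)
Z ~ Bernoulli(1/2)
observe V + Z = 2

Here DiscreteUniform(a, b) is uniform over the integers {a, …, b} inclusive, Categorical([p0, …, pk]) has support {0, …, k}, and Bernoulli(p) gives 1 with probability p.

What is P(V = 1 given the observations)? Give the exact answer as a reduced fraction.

Enumerate traces; 72 have nonzero weight after conditioning:
  (X=0, Y=0, V=1, U=1, W=2, Z=1) weight 1/960
  (X=0, Y=0, V=1, U=1, W=3, Z=1) weight 1/960
  (X=0, Y=0, V=1, U=1, W=4, Z=1) weight 1/960
  (X=0, Y=0, V=1, U=2, W=2, Z=1) weight 1/960
  (X=0, Y=0, V=1, U=2, W=3, Z=1) weight 1/960
  (X=0, Y=0, V=1, U=2, W=4, Z=1) weight 1/960
  (X=0, Y=0, V=2, U=1, W=2, Z=0) weight 1/240
  (X=0, Y=0, V=2, U=1, W=3, Z=0) weight 1/240
  … 64 more
Group by V:
  weight(V=1) = 1/20
  weight(V=2) = 1/5
Total weight = 1/20 + 1/5 = 1/4
P(V=1 | obs) = 1/20 / 1/4 = 1/5
P(V=2 | obs) = 1/5 / 1/4 = 4/5

P(V = 1 | obs) = 1/5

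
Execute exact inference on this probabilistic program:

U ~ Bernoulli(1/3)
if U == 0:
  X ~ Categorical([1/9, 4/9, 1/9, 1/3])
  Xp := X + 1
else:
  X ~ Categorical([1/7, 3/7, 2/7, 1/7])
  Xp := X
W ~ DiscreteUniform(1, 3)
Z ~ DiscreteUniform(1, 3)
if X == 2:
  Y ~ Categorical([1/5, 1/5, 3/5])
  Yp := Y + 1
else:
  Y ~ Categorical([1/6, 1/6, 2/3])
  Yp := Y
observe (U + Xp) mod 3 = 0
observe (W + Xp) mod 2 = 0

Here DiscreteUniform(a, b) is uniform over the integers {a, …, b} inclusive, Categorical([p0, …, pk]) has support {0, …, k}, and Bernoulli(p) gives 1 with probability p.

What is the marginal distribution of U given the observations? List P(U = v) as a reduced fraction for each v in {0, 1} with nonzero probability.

P(U=0) = 14/23, P(U=1) = 9/23

Enumerate traces; 27 have nonzero weight after conditioning:
  (U=0, X=2, W=1, Z=1, Y=0) weight 2/1215
  (U=0, X=2, W=1, Z=1, Y=1) weight 2/1215
  (U=0, X=2, W=1, Z=1, Y=2) weight 2/405
  (U=0, X=2, W=1, Z=2, Y=0) weight 2/1215
  (U=0, X=2, W=1, Z=2, Y=1) weight 2/1215
  (U=0, X=2, W=1, Z=2, Y=2) weight 2/405
  (U=0, X=2, W=1, Z=3, Y=0) weight 2/1215
  (U=0, X=2, W=1, Z=3, Y=1) weight 2/1215
  (U=1, X=2, W=2, Z=1, Y=0) weight 2/945
  … 18 more
Group by U:
  weight(U=0) = 4/81
  weight(U=1) = 2/63
Total weight = 4/81 + 2/63 = 46/567
P(U=0 | obs) = 4/81 / 46/567 = 14/23
P(U=1 | obs) = 2/63 / 46/567 = 9/23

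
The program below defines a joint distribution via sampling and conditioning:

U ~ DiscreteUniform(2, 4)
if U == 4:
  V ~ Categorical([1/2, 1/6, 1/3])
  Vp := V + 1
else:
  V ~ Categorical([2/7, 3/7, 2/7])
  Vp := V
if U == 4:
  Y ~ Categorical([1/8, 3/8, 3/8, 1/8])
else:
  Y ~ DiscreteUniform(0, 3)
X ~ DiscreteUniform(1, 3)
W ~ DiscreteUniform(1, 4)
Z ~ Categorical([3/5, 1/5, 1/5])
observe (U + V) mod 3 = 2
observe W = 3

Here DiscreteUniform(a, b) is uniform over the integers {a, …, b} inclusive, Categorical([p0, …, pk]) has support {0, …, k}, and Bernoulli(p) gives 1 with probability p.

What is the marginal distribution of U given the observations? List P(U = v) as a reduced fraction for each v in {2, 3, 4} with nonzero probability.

P(U=2) = 12/31, P(U=3) = 12/31, P(U=4) = 7/31

Enumerate traces; 108 have nonzero weight after conditioning:
  (U=2, V=0, Y=0, X=1, W=3, Z=0) weight 1/840
  (U=2, V=0, Y=0, X=1, W=3, Z=1) weight 1/2520
  (U=2, V=0, Y=0, X=1, W=3, Z=2) weight 1/2520
  (U=2, V=0, Y=0, X=2, W=3, Z=0) weight 1/840
  (U=2, V=0, Y=0, X=2, W=3, Z=1) weight 1/2520
  (U=2, V=0, Y=0, X=2, W=3, Z=2) weight 1/2520
  (U=2, V=0, Y=0, X=3, W=3, Z=0) weight 1/840
  (U=2, V=0, Y=0, X=3, W=3, Z=1) weight 1/2520
  (U=3, V=2, Y=0, X=1, W=3, Z=0) weight 1/840
  (U=4, V=1, Y=0, X=1, W=3, Z=0) weight 1/2880
  … 98 more
Group by U:
  weight(U=2) = 1/42
  weight(U=3) = 1/42
  weight(U=4) = 1/72
Total weight = 1/42 + 1/42 + 1/72 = 31/504
P(U=2 | obs) = 1/42 / 31/504 = 12/31
P(U=3 | obs) = 1/42 / 31/504 = 12/31
P(U=4 | obs) = 1/72 / 31/504 = 7/31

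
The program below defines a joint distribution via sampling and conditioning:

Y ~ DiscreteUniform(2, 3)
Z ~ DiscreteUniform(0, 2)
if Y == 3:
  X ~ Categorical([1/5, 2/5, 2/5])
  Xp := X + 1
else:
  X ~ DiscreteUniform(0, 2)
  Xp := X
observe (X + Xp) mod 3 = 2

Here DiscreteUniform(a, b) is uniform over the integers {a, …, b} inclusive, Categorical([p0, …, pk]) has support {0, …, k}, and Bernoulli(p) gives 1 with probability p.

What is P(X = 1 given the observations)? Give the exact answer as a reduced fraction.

P(X = 1 | obs) = 5/11

Enumerate traces; 6 have nonzero weight after conditioning:
  (Y=2, Z=0, X=1) weight 1/18
  (Y=2, Z=1, X=1) weight 1/18
  (Y=2, Z=2, X=1) weight 1/18
  (Y=3, Z=0, X=2) weight 1/15
  (Y=3, Z=1, X=2) weight 1/15
  (Y=3, Z=2, X=2) weight 1/15
Group by X:
  weight(X=1) = 1/6
  weight(X=2) = 1/5
Total weight = 1/6 + 1/5 = 11/30
P(X=1 | obs) = 1/6 / 11/30 = 5/11
P(X=2 | obs) = 1/5 / 11/30 = 6/11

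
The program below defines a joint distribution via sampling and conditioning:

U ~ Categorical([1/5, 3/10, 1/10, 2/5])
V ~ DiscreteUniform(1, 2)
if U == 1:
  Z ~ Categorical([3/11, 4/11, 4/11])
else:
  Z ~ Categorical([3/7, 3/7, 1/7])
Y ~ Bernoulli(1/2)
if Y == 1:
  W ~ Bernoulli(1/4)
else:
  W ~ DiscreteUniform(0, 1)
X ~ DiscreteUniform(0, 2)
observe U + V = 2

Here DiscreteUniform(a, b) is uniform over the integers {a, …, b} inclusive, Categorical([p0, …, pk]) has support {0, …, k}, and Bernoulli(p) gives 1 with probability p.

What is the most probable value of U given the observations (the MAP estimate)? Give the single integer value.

argmax_v P(U = v | obs) = 1

Enumerate traces; 72 have nonzero weight after conditioning:
  (U=0, V=2, Z=0, Y=0, W=0, X=0) weight 1/280
  (U=0, V=2, Z=0, Y=0, W=0, X=1) weight 1/280
  (U=0, V=2, Z=0, Y=0, W=0, X=2) weight 1/280
  (U=0, V=2, Z=0, Y=0, W=1, X=0) weight 1/280
  (U=0, V=2, Z=0, Y=0, W=1, X=1) weight 1/280
  (U=0, V=2, Z=0, Y=0, W=1, X=2) weight 1/280
  (U=0, V=2, Z=0, Y=1, W=0, X=0) weight 3/560
  (U=0, V=2, Z=0, Y=1, W=0, X=1) weight 3/560
  (U=1, V=1, Z=0, Y=0, W=0, X=0) weight 3/880
  … 63 more
Group by U:
  weight(U=0) = 1/10
  weight(U=1) = 3/20
Total weight = 1/10 + 3/20 = 1/4
P(U=0 | obs) = 1/10 / 1/4 = 2/5
P(U=1 | obs) = 3/20 / 1/4 = 3/5
argmax = 1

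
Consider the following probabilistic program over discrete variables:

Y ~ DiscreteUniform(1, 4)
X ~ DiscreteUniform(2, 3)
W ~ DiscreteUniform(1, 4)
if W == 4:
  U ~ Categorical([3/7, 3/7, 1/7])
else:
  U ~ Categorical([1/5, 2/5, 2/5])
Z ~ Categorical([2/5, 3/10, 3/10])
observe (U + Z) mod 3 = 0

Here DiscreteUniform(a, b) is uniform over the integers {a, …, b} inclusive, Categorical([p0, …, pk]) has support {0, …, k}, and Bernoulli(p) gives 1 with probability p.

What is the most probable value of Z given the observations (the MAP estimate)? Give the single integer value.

Enumerate traces; 96 have nonzero weight after conditioning:
  (Y=1, X=2, W=1, U=0, Z=0) weight 1/400
  (Y=1, X=2, W=1, U=1, Z=2) weight 3/800
  (Y=1, X=2, W=1, U=2, Z=1) weight 3/800
  (Y=1, X=2, W=2, U=0, Z=0) weight 1/400
  (Y=1, X=2, W=2, U=1, Z=2) weight 3/800
  (Y=1, X=2, W=2, U=2, Z=1) weight 3/800
  (Y=1, X=2, W=3, U=0, Z=0) weight 1/400
  (Y=1, X=2, W=3, U=1, Z=2) weight 3/800
  … 88 more
Group by Z:
  weight(Z=0) = 18/175
  weight(Z=1) = 141/1400
  weight(Z=2) = 171/1400
Total weight = 18/175 + 141/1400 + 171/1400 = 57/175
P(Z=0 | obs) = 18/175 / 57/175 = 6/19
P(Z=1 | obs) = 141/1400 / 57/175 = 47/152
P(Z=2 | obs) = 171/1400 / 57/175 = 3/8
argmax = 2

argmax_v P(Z = v | obs) = 2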